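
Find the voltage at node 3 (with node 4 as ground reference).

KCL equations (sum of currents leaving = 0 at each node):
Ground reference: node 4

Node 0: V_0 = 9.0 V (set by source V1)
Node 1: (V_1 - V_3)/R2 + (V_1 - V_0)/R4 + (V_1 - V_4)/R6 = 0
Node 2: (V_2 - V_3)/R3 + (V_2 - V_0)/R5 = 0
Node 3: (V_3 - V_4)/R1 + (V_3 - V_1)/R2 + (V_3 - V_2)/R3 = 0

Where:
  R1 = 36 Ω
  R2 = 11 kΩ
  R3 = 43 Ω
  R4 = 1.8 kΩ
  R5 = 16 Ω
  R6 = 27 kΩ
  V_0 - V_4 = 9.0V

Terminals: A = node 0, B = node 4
Nodal analysis, taking node 4 as the 0 V reference.
Source V1 fixes V_0 = 9 V.
KCL at each unknown node (sum of currents leaving = 0; resistances in Ω):
  Node 1: (V_1 - V_3)/11000 + (V_1 - 9)/1800 + (V_1 - 0)/27000 = 0
  Node 2: (V_2 - V_3)/43 + (V_2 - 9)/16 = 0
  Node 3: (V_3 - 0)/36 + (V_3 - V_1)/11000 + (V_3 - V_2)/43 = 0
Collecting terms (coefficients in siemens):
  0.0006835·V_1 - 0.00009091·V_3 = 0.005
  0.08576·V_2 - 0.02326·V_3 = 0.5625
  0.05112·V_3 - 0.00009091·V_1 - 0.02326·V_2 = 0
Solving these 3 simultaneous equations (Gaussian elimination) gives:
  V_1 = 7.77 V, V_2 = 7.487 V, V_3 = 3.419 V
The requested potential is V_3 = 3.419 V.

Final answer: V_3 = 3.419 V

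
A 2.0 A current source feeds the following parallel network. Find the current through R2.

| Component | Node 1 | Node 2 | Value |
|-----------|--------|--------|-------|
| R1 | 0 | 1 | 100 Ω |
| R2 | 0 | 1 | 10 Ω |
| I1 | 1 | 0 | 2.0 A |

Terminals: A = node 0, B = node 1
All resistors sit directly between nodes 0 and 1, so they are in parallel and share one voltage V; the full source current 2 A splits among them.
1/R_par = 1/100 + 1/10 = 0.11 S  =>  R_par = 9.091 Ω
V = I × R_par = 2 × 9.091 = 18.18 V
I_R2 = V/R2 = 18.18/10 = 1.818 A

Final answer: 1.818 A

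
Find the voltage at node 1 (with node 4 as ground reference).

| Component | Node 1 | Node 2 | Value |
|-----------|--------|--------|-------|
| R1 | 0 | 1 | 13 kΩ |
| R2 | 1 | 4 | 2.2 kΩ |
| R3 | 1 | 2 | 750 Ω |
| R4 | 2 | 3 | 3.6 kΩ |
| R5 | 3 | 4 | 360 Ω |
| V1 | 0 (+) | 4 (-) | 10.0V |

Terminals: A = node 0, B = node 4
Nodal analysis, taking node 4 as the 0 V reference.
Source V1 fixes V_0 = 10 V.
KCL at each unknown node (sum of currents leaving = 0; resistances in Ω):
  Node 1: (V_1 - 10)/13000 + (V_1 - 0)/2200 + (V_1 - V_2)/750 = 0
  Node 2: (V_2 - V_1)/750 + (V_2 - V_3)/3600 = 0
  Node 3: (V_3 - V_2)/3600 + (V_3 - 0)/360 = 0
Collecting terms (coefficients in siemens):
  0.001865·V_1 - 0.001333·V_2 = 0.0007692
  0.001611·V_2 - 0.001333·V_1 - 0.0002778·V_3 = 0
  0.003056·V_3 - 0.0002778·V_2 = 0
Solving these 3 simultaneous equations (Gaussian elimination) gives:
  V_1 = 1.034 V, V_2 = 0.8695 V, V_3 = 0.07905 V
The requested potential is V_1 = 1.034 V.

Final answer: V_1 = 1.034 V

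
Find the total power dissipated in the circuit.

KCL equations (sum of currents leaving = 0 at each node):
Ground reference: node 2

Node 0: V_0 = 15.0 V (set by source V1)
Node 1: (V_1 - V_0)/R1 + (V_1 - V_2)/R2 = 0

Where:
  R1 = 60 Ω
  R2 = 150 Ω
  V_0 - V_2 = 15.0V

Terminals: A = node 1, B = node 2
Nodal analysis, taking node 2 as the 0 V reference.
Source V1 fixes V_0 = 15 V.
KCL at each unknown node (sum of currents leaving = 0; resistances in Ω):
  Node 1: (V_1 - 15)/60 + (V_1 - 0)/150 = 0
Collecting terms: 0.02333 × V_1 = 0.25  =>  V_1 = 10.71 V
Power in each resistor, P = (ΔV)²/R:
  P_R1 = (15 - 10.71)²/60 = 0.3061 W
  P_R2 = (10.71 - 0)²/150 = 0.7653 W
P_total = P_R1 + P_R2 = 1.071 W

Final answer: 1.071 W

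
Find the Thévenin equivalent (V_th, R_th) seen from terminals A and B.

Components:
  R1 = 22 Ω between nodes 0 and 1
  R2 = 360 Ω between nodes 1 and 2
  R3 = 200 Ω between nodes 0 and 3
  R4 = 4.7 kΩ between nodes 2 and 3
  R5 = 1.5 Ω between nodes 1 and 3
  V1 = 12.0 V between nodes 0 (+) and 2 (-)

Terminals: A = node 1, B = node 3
Step 1 — V_th is the open-circuit voltage V_A - V_B (nothing connected across the terminals).
Nodal analysis, taking node 2 as the 0 V reference.
Source V1 fixes V_0 = 12 V.
KCL at each unknown node (sum of currents leaving = 0; resistances in Ω):
  Node 1: (V_1 - 12)/22 + (V_1 - 0)/360 + (V_1 - V_3)/1.5 = 0
  Node 3: (V_3 - 12)/200 + (V_3 - 0)/4700 + (V_3 - V_1)/1.5 = 0
Collecting terms (coefficients in siemens):
  0.7149·V_1 - 0.6667·V_3 = 0.5455
  0.6719·V_3 - 0.6667·V_1 = 0.06
Determinant D = (0.7149)(0.6719) - (-0.6667)(-0.6667) = 0.03588
V_1 = [(0.5455)(0.6719) - (-0.6667)(0.06)]/D = 11.33 V
V_3 = [(0.7149)(0.06) - (0.5455)(-0.6667)]/D = 11.33 V
V_th = V_1 - V_3 = 11.33 - 11.33 = -0.001411 V
Step 2 — R_th: zero the source — replace V1 by a short circuit (node 2 merges into node 0) — and find the resistance seen between A (node 1) and B (node 3).
Reduce the network between node 1 (A) and node 3 (B) by series/parallel combination:
  Rp1 = R1 ‖ R2 (parallel, both between nodes 0 and 1) = 1/(1/22 + 1/360) = 20.73 Ω
  Rp2 = R3 ‖ R4 (parallel, both between nodes 0 and 3) = 1/(1/200 + 1/4700) = 191.8 Ω
  Rs1 = Rp1 + Rp2 (series, joined only at node 0) = 20.73 + 191.8 = 212.6 Ω
  Rp3 = R5 ‖ Rs1 (parallel, both between nodes 1 and 3) = 1/(1/1.5 + 1/212.6) = 1.489 Ω
R_th = 1.489 Ω

Final answer: V_th = -0.001411 V, R_th = 1.489 Ω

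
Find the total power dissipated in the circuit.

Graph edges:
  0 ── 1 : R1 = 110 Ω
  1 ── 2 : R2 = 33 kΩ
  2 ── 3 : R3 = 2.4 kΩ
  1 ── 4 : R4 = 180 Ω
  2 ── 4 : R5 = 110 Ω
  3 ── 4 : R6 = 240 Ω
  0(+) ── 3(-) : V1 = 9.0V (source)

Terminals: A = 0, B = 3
Nodal analysis, taking node 3 as the 0 V reference.
Source V1 fixes V_0 = 9 V.
KCL at each unknown node (sum of currents leaving = 0; resistances in Ω):
  Node 1: (V_1 - 9)/110 + (V_1 - V_2)/33000 + (V_1 - V_4)/180 = 0
  Node 2: (V_2 - V_1)/33000 + (V_2 - 0)/2400 + (V_2 - V_4)/110 = 0
  Node 4: (V_4 - V_1)/180 + (V_4 - V_2)/110 + (V_4 - 0)/240 = 0
Collecting terms (coefficients in siemens):
  0.01468·V_1 - 0.0000303·V_2 - 0.005556·V_4 = 0.08182
  0.009538·V_2 - 0.0000303·V_1 - 0.009091·V_4 = 0
  0.01881·V_4 - 0.005556·V_1 - 0.009091·V_2 = 0
Solving these 3 simultaneous equations (Gaussian elimination) gives:
  V_1 = 7.051 V, V_2 = 3.721 V, V_4 = 3.88 V
Power in each resistor, P = (ΔV)²/R:
  P_R1 = (9 - 7.051)²/110 = 0.03453 W
  P_R2 = (7.051 - 3.721)²/33000 = 0.0003361 W
  P_R3 = (3.721 - 0)²/2400 = 0.005768 W
  P_R4 = (7.051 - 3.88)²/180 = 0.05586 W
  P_R5 = (3.721 - 3.88)²/110 = 0.0002311 W
  P_R6 = (0 - 3.88)²/240 = 0.06273 W
P_total = P_R1 + P_R2 + P_R3 + P_R4 + P_R5 + P_R6 = 0.1595 W

Final answer: 0.1595 W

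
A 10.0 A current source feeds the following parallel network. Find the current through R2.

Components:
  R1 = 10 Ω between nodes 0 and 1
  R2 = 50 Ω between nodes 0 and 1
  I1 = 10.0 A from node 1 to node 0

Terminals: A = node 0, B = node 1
All resistors sit directly between nodes 0 and 1, so they are in parallel and share one voltage V; the full source current 10 A splits among them.
1/R_par = 1/10 + 1/50 = 0.12 S  =>  R_par = 8.333 Ω
V = I × R_par = 10 × 8.333 = 83.33 V
I_R2 = V/R2 = 83.33/50 = 1.667 A

Final answer: 1.667 A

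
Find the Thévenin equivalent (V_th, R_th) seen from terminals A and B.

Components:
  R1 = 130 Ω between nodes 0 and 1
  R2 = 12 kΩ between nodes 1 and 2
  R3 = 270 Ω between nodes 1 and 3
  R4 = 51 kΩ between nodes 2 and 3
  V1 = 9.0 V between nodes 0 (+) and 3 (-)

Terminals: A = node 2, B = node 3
Step 1 — V_th is the open-circuit voltage V_A - V_B (nothing connected across the terminals).
Nodal analysis, taking node 3 as the 0 V reference.
Source V1 fixes V_0 = 9 V.
KCL at each unknown node (sum of currents leaving = 0; resistances in Ω):
  Node 1: (V_1 - 9)/130 + (V_1 - V_2)/12000 + (V_1 - 0)/270 = 0
  Node 2: (V_2 - V_1)/12000 + (V_2 - 0)/51000 = 0
Collecting terms (coefficients in siemens):
  0.01148·V_1 - 0.00008333·V_2 = 0.06923
  0.0001029·V_2 - 0.00008333·V_1 = 0
Determinant D = (0.01148)(0.0001029) - (-0.00008333)(-0.00008333) = 0.000001175
V_1 = [(0.06923)(0.0001029) - (-0.00008333)(0)]/D = 6.067 V
V_2 = [(0.01148)(0) - (0.06923)(-0.00008333)]/D = 4.911 V
V_th = V_2 - V_3 = 4.911 - 0 = 4.911 V
Step 2 — R_th: zero the source — replace V1 by a short circuit (node 3 merges into node 0) — and find the resistance seen between A (node 2) and B (node 0).
Reduce the network between node 2 (A) and node 0 (B) by series/parallel combination:
  Rp1 = R1 ‖ R3 (parallel, both between nodes 0 and 1) = 1/(1/130 + 1/270) = 87.75 Ω
  Rs1 = R2 + Rp1 (series, joined only at node 1) = 12000 + 87.75 = 12090 Ω
  Rp2 = R4 ‖ Rs1 (parallel, both between nodes 0 and 2) = 1/(1/51000 + 1/12090) = 9772 Ω
R_th = 9.772 kΩ

Final answer: V_th = 4.911 V, R_th = 9.772 kΩ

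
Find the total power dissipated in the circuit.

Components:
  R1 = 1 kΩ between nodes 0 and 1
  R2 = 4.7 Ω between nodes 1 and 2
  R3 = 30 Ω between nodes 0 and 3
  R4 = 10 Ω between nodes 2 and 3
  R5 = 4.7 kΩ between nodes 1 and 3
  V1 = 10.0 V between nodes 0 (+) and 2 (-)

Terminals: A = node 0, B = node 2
Nodal analysis, taking node 2 as the 0 V reference.
Source V1 fixes V_0 = 10 V.
KCL at each unknown node (sum of currents leaving = 0; resistances in Ω):
  Node 1: (V_1 - 10)/1000 + (V_1 - 0)/4.7 + (V_1 - V_3)/4700 = 0
  Node 3: (V_3 - 10)/30 + (V_3 - 0)/10 + (V_3 - V_1)/4700 = 0
Collecting terms (coefficients in siemens):
  0.214·V_1 - 0.0002128·V_3 = 0.01
  0.1335·V_3 - 0.0002128·V_1 = 0.3333
Determinant D = (0.214)(0.1335) - (-0.0002128)(-0.0002128) = 0.02858
V_1 = [(0.01)(0.1335) - (-0.0002128)(0.3333)]/D = 0.04922 V
V_3 = [(0.214)(0.3333) - (0.01)(-0.0002128)]/D = 2.496 V
Power in each resistor, P = (ΔV)²/R:
  P_R1 = (10 - 0.04922)²/1000 = 0.09902 W
  P_R2 = (0.04922 - 0)²/4.7 = 0.0005154 W
  P_R3 = (10 - 2.496)²/30 = 1.877 W
  P_R4 = (0 - 2.496)²/10 = 0.623 W
  P_R5 = (0.04922 - 2.496)²/4700 = 0.001274 W
P_total = P_R1 + P_R2 + P_R3 + P_R4 + P_R5 = 2.601 W

Final answer: 2.601 W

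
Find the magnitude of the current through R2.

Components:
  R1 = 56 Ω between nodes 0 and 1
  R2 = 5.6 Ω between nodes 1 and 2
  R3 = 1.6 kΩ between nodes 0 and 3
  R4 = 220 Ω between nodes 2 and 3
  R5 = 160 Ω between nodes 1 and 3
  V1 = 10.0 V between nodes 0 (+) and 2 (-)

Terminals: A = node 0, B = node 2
Nodal analysis, taking node 2 as the 0 V reference.
Source V1 fixes V_0 = 10 V.
KCL at each unknown node (sum of currents leaving = 0; resistances in Ω):
  Node 1: (V_1 - 10)/56 + (V_1 - 0)/5.6 + (V_1 - V_3)/160 = 0
  Node 3: (V_3 - 10)/1600 + (V_3 - 0)/220 + (V_3 - V_1)/160 = 0
Collecting terms (coefficients in siemens):
  0.2027·V_1 - 0.00625·V_3 = 0.1786
  0.01142·V_3 - 0.00625·V_1 = 0.00625
Determinant D = (0.2027)(0.01142) - (-0.00625)(-0.00625) = 0.002276
V_1 = [(0.1786)(0.01142) - (-0.00625)(0.00625)]/D = 0.9133 V
V_3 = [(0.2027)(0.00625) - (0.1786)(-0.00625)]/D = 1.047 V
I_R2 = (V_1 - V_2)/R2 = (0.9133 - 0)/5.6 = 0.1631 A
|I_R2| = 0.1631 A

Final answer: |I_R2| = 0.1631 A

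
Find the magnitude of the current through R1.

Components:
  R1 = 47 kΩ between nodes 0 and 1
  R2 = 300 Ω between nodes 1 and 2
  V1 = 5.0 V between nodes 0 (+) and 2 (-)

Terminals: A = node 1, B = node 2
Nodal analysis, taking node 2 as the 0 V reference.
Source V1 fixes V_0 = 5 V.
KCL at each unknown node (sum of currents leaving = 0; resistances in Ω):
  Node 1: (V_1 - 5)/47000 + (V_1 - 0)/300 = 0
Collecting terms: 0.003355 × V_1 = 0.0001064  =>  V_1 = 0.03171 V
I_R1 = (V_0 - V_1)/R1 = (5 - 0.03171)/47000 = 0.0001057 A
|I_R1| = 0.0001057 A

Final answer: |I_R1| = 0.0001057 A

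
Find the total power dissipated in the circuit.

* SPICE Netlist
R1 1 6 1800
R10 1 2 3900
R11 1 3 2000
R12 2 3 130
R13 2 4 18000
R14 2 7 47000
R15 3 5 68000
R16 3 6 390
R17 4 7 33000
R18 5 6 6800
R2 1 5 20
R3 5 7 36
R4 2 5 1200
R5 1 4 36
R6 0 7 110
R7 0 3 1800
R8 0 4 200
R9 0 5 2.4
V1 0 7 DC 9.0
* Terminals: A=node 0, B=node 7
Nodal analysis, taking node 7 as the 0 V reference.
Source V1 fixes V_0 = 9 V.
KCL at each unknown node (sum of currents leaving = 0; resistances in Ω):
  Node 1: (V_1 - V_6)/1800 + (V_1 - V_5)/20 + (V_1 - V_4)/36 + (V_1 - V_2)/3900 + (V_1 - V_3)/2000 = 0
  Node 2: (V_2 - V_5)/1200 + (V_2 - V_1)/3900 + (V_2 - V_3)/130 + (V_2 - V_4)/18000 + (V_2 - 0)/47000 = 0
  Node 3: (V_3 - 9)/1800 + (V_3 - V_1)/2000 + (V_3 - V_2)/130 + (V_3 - V_5)/68000 + (V_3 - V_6)/390 = 0
  Node 4: (V_4 - V_1)/36 + (V_4 - 9)/200 + (V_4 - V_2)/18000 + (V_4 - 0)/33000 = 0
  Node 5: (V_5 - V_1)/20 + (V_5 - 0)/36 + (V_5 - V_2)/1200 + (V_5 - 9)/2.4 + (V_5 - V_3)/68000 + (V_5 - V_6)/6800 = 0
  Node 6: (V_6 - V_1)/1800 + (V_6 - V_3)/390 + (V_6 - V_5)/6800 = 0
Collecting terms (coefficients in siemens):
  0.07909·V_1 - 0.0002564·V_2 - 0.0005·V_3 - 0.02778·V_4 - 0.05·V_5 - 0.0005556·V_6 = 0
  0.008859·V_2 - 0.0002564·V_1 - 0.007692·V_3 - 0.00005556·V_4 - 0.0008333·V_5 = 0
  0.01133·V_3 - 0.0005·V_1 - 0.007692·V_2 - 0.00001471·V_5 - 0.002564·V_6 = 0.005
  0.03286·V_4 - 0.02778·V_1 - 0.00005556·V_2 = 0.045
  0.4954·V_5 - 0.05·V_1 - 0.0008333·V_2 - 0.00001471·V_3 - 0.0001471·V_6 = 3.75
  0.003267·V_6 - 0.0005556·V_1 - 0.002564·V_3 - 0.0001471·V_5 = 0
Solving these 6 simultaneous equations (Gaussian elimination) gives:
  V_1 = 8.482 V, V_2 = 8.492 V, V_3 = 8.52 V, V_4 = 8.553 V
  V_5 = 8.442 V, V_6 = 8.51 V
Power in each resistor, P = (ΔV)²/R:
  P_R1 = (8.482 - 8.51)²/1800 = 0.0000004354 W
  P_R2 = (8.482 - 8.442)²/20 = 0.00008064 W
  P_R3 = (8.442 - 0)²/36 = 1.98 W
  P_R4 = (8.492 - 8.442)²/1200 = 0.000002036 W
  P_R5 = (8.482 - 8.553)²/36 = 0.0001399 W
  P_R6 = (9 - 0)²/110 = 0.7364 W
  P_R7 = (9 - 8.52)²/1800 = 0.0001279 W
  P_R8 = (9 - 8.553)²/200 = 0.0009979 W
  P_R9 = (9 - 8.442)²/2.4 = 0.1297 W
  P_R10 = (8.482 - 8.492)²/3900 = 0.00000002201 W
  P_R11 = (8.482 - 8.52)²/2000 = 0.0000007209 W
  P_R12 = (8.492 - 8.52)²/130 = 0.000006338 W
  P_R13 = (8.492 - 8.553)²/18000 = 0.0000002115 W
  P_R14 = (8.492 - 0)²/47000 = 0.001534 W
  P_R15 = (8.52 - 8.442)²/68000 = 0.00000008977 W
  P_R16 = (8.52 - 8.51)²/390 = 0.0000002551 W
  P_R17 = (8.553 - 0)²/33000 = 0.002217 W
  P_R18 = (8.442 - 8.51)²/6800 = 0.0000006831 W
P_total = P_R1 + P_R2 + P_R3 + P_R4 + P_R5 + P_R6 + P_R7 + P_R8 + P_R9 + P_R10 + P_R11 + P_R12 + P_R13 + P_R14 + P_R15 + P_R16 + P_R17 + P_R18 = 2.851 W

Final answer: 2.851 W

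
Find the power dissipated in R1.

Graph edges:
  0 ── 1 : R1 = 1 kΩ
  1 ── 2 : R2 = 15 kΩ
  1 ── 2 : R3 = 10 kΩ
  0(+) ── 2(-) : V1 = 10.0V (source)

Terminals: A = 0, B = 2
Nodal analysis, taking node 2 as the 0 V reference.
Source V1 fixes V_0 = 10 V.
KCL at each unknown node (sum of currents leaving = 0; resistances in Ω):
  Node 1: (V_1 - 10)/1000 + (V_1 - 0)/15000 + (V_1 - 0)/10000 = 0
Collecting terms: 0.001167 × V_1 = 0.01  =>  V_1 = 8.571 V
I_R1 = (V_0 - V_1)/R1 = (10 - 8.571)/1000 = 0.001429 A
P_R1 = I_R1² × R1 = (0.001429)² × 1000 = 0.002041 W

Final answer: 0.002041 W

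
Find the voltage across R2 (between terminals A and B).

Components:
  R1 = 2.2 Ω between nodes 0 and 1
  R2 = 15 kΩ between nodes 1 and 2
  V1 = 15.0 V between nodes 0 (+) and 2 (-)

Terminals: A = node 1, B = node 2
R1 and R2 are in series across V1 (node 0 → node 1 → node 2), and the output A–B is taken across R2, so this is a voltage divider.
Series current: I = V1/(R1 + R2) = 15/(2.2 + 15000) = 15/15000 = 0.0009999 A
V_R2 = I × R2 = V1 × R2/(R1 + R2) = 15 × 15000/15000 = 15 V

Final answer: 15 V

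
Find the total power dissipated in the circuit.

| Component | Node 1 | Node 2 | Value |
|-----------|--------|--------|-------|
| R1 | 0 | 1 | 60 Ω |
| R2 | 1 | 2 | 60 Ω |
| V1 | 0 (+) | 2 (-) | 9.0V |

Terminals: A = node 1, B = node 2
Nodal analysis, taking node 2 as the 0 V reference.
Source V1 fixes V_0 = 9 V.
KCL at each unknown node (sum of currents leaving = 0; resistances in Ω):
  Node 1: (V_1 - 9)/60 + (V_1 - 0)/60 = 0
Collecting terms: 0.03333 × V_1 = 0.15  =>  V_1 = 4.5 V
Power in each resistor, P = (ΔV)²/R:
  P_R1 = (9 - 4.5)²/60 = 0.3375 W
  P_R2 = (4.5 - 0)²/60 = 0.3375 W
P_total = P_R1 + P_R2 = 0.675 W

Final answer: 0.675 W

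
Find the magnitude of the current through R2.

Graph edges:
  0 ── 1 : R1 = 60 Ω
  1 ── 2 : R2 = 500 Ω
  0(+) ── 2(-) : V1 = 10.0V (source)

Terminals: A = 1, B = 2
Nodal analysis, taking node 2 as the 0 V reference.
Source V1 fixes V_0 = 10 V.
KCL at each unknown node (sum of currents leaving = 0; resistances in Ω):
  Node 1: (V_1 - 10)/60 + (V_1 - 0)/500 = 0
Collecting terms: 0.01867 × V_1 = 0.1667  =>  V_1 = 8.929 V
I_R2 = (V_1 - V_2)/R2 = (8.929 - 0)/500 = 0.01786 A
|I_R2| = 0.01786 A

Final answer: |I_R2| = 0.01786 A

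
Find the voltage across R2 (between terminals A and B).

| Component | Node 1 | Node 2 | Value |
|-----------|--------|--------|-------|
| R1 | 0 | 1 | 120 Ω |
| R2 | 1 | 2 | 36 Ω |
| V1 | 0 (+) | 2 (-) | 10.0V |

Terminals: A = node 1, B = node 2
R1 and R2 are in series across V1 (node 0 → node 1 → node 2), and the output A–B is taken across R2, so this is a voltage divider.
Series current: I = V1/(R1 + R2) = 10/(120 + 36) = 10/156 = 0.0641 A
V_R2 = I × R2 = V1 × R2/(R1 + R2) = 10 × 36/156 = 2.308 V

Final answer: 2.308 V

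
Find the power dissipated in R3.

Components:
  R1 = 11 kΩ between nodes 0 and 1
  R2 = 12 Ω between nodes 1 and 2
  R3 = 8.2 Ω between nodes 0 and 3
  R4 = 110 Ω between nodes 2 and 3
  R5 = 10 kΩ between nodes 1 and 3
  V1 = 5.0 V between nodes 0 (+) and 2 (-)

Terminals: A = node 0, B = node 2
Nodal analysis, taking node 2 as the 0 V reference.
Source V1 fixes V_0 = 5 V.
KCL at each unknown node (sum of currents leaving = 0; resistances in Ω):
  Node 1: (V_1 - 5)/11000 + (V_1 - 0)/12 + (V_1 - V_3)/10000 = 0
  Node 3: (V_3 - 5)/8.2 + (V_3 - 0)/110 + (V_3 - V_1)/10000 = 0
Collecting terms (coefficients in siemens):
  0.08352·V_1 - 0.0001·V_3 = 0.0004545
  0.1311·V_3 - 0.0001·V_1 = 0.6098
Determinant D = (0.08352)(0.1311) - (-0.0001)(-0.0001) = 0.01095
V_1 = [(0.0004545)(0.1311) - (-0.0001)(0.6098)]/D = 0.01101 V
V_3 = [(0.08352)(0.6098) - (0.0004545)(-0.0001)]/D = 4.65 V
I_R3 = (V_0 - V_3)/R3 = (5 - 4.65)/8.2 = 0.04273 A
P_R3 = I_R3² × R3 = (0.04273)² × 8.2 = 0.01497 W

Final answer: 0.01497 W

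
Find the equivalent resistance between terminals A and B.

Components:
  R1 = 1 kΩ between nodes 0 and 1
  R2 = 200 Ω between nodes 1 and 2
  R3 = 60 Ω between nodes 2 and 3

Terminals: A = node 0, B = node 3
Reduce the network between node 0 (A) and node 3 (B) by series/parallel combination:
  Rs1 = R1 + R2 (series, joined only at node 1) = 1000 + 200 = 1200 Ω
  Rs2 = R3 + Rs1 (series, joined only at node 2) = 60 + 1200 = 1260 Ω
R_eq = 1.26 kΩ

Final answer: 1.26 kΩ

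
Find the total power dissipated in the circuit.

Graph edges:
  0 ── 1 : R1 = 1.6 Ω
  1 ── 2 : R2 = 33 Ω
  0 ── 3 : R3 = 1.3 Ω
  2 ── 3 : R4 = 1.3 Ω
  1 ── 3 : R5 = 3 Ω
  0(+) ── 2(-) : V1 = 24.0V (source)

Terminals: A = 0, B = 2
Nodal analysis, taking node 2 as the 0 V reference.
Source V1 fixes V_0 = 24 V.
KCL at each unknown node (sum of currents leaving = 0; resistances in Ω):
  Node 1: (V_1 - 24)/1.6 + (V_1 - 0)/33 + (V_1 - V_3)/3 = 0
  Node 3: (V_3 - 24)/1.3 + (V_3 - 0)/1.3 + (V_3 - V_1)/3 = 0
Collecting terms (coefficients in siemens):
  0.9886·V_1 - 0.3333·V_3 = 15
  1.872·V_3 - 0.3333·V_1 = 18.46
Determinant D = (0.9886)(1.872) - (-0.3333)(-0.3333) = 1.739
V_1 = [(15)(1.872) - (-0.3333)(18.46)]/D = 19.68 V
V_3 = [(0.9886)(18.46) - (15)(-0.3333)]/D = 13.37 V
Power in each resistor, P = (ΔV)²/R:
  P_R1 = (24 - 19.68)²/1.6 = 11.67 W
  P_R2 = (19.68 - 0)²/33 = 11.74 W
  P_R3 = (24 - 13.37)²/1.3 = 86.96 W
  P_R4 = (0 - 13.37)²/1.3 = 137.5 W
  P_R5 = (19.68 - 13.37)²/3 = 13.28 W
P_total = P_R1 + P_R2 + P_R3 + P_R4 + P_R5 = 261.1 W

Final answer: 261.1 W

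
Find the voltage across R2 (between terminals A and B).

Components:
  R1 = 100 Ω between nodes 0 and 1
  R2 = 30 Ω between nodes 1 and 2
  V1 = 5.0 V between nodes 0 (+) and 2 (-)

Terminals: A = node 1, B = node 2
R1 and R2 are in series across V1 (node 0 → node 1 → node 2), and the output A–B is taken across R2, so this is a voltage divider.
Series current: I = V1/(R1 + R2) = 5/(100 + 30) = 5/130 = 0.03846 A
V_R2 = I × R2 = V1 × R2/(R1 + R2) = 5 × 30/130 = 1.154 V

Final answer: 1.154 V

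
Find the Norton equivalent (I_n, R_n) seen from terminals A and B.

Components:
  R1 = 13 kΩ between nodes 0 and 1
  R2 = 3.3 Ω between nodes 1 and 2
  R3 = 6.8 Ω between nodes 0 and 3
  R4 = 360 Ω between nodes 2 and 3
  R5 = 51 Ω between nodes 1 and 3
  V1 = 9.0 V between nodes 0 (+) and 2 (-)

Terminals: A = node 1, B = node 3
Find the Thévenin equivalent first; then I_n = V_th/R_th and R_n = R_th.
Step 1 — V_th is the open-circuit voltage V_A - V_B (nothing connected across the terminals).
Nodal analysis, taking node 2 as the 0 V reference.
Source V1 fixes V_0 = 9 V.
KCL at each unknown node (sum of currents leaving = 0; resistances in Ω):
  Node 1: (V_1 - 9)/13000 + (V_1 - 0)/3.3 + (V_1 - V_3)/51 = 0
  Node 3: (V_3 - 9)/6.8 + (V_3 - 0)/360 + (V_3 - V_1)/51 = 0
Collecting terms (coefficients in siemens):
  0.3227·V_1 - 0.01961·V_3 = 0.0006923
  0.1694·V_3 - 0.01961·V_1 = 1.324
Determinant D = (0.3227)(0.1694) - (-0.01961)(-0.01961) = 0.0543
V_1 = [(0.0006923)(0.1694) - (-0.01961)(1.324)]/D = 0.4801 V
V_3 = [(0.3227)(1.324) - (0.0006923)(-0.01961)]/D = 7.867 V
V_th = V_1 - V_3 = 0.4801 - 7.867 = -7.386 V
Step 2 — R_th: zero the source — replace V1 by a short circuit (node 2 merges into node 0) — and find the resistance seen between A (node 1) and B (node 3).
Reduce the network between node 1 (A) and node 3 (B) by series/parallel combination:
  Rp1 = R1 ‖ R2 (parallel, both between nodes 0 and 1) = 1/(1/13000 + 1/3.3) = 3.299 Ω
  Rp2 = R3 ‖ R4 (parallel, both between nodes 0 and 3) = 1/(1/6.8 + 1/360) = 6.674 Ω
  Rs1 = Rp1 + Rp2 (series, joined only at node 0) = 3.299 + 6.674 = 9.973 Ω
  Rp3 = R5 ‖ Rs1 (parallel, both between nodes 1 and 3) = 1/(1/51 + 1/9.973) = 8.342 Ω
R_th = 8.342 Ω
I_n = V_th/R_th = -7.386/8.342 = -0.8855 A, and R_n = R_th = 8.342 Ω

Final answer: I_n = -0.8855 A, R_n = 8.342 Ω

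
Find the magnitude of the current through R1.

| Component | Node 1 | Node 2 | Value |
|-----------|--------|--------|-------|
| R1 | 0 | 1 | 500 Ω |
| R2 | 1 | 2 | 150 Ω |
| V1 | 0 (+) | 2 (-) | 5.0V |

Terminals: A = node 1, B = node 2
Nodal analysis, taking node 2 as the 0 V reference.
Source V1 fixes V_0 = 5 V.
KCL at each unknown node (sum of currents leaving = 0; resistances in Ω):
  Node 1: (V_1 - 5)/500 + (V_1 - 0)/150 = 0
Collecting terms: 0.008667 × V_1 = 0.01  =>  V_1 = 1.154 V
I_R1 = (V_0 - V_1)/R1 = (5 - 1.154)/500 = 0.007692 A
|I_R1| = 0.007692 A

Final answer: |I_R1| = 0.007692 A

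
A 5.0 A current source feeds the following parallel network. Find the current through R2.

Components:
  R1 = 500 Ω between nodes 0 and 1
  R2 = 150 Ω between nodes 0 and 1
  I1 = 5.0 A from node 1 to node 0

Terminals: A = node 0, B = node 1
All resistors sit directly between nodes 0 and 1, so they are in parallel and share one voltage V; the full source current 5 A splits among them.
1/R_par = 1/500 + 1/150 = 0.008667 S  =>  R_par = 115.4 Ω
V = I × R_par = 5 × 115.4 = 576.9 V
I_R2 = V/R2 = 576.9/150 = 3.846 A

Final answer: 3.846 A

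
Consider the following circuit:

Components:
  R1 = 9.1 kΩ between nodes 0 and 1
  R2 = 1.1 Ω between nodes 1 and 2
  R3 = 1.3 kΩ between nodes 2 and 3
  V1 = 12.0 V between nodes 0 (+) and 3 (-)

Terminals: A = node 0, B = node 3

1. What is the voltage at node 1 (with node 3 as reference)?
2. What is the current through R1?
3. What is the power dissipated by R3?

Nodal analysis, taking node 3 as the 0 V reference.
Source V1 fixes V_0 = 12 V.
KCL at each unknown node (sum of currents leaving = 0; resistances in Ω):
  Node 1: (V_1 - 12)/9100 + (V_1 - V_2)/1.1 = 0
  Node 2: (V_2 - V_1)/1.1 + (V_2 - 0)/1300 = 0
Collecting terms (coefficients in siemens):
  0.9092·V_1 - 0.9091·V_2 = 0.001319
  0.9099·V_2 - 0.9091·V_1 = 0
Determinant D = (0.9092)(0.9099) - (-0.9091)(-0.9091) = 0.0007993
V_1 = [(0.001319)(0.9099) - (-0.9091)(0)]/D = 1.501 V
V_2 = [(0.9092)(0) - (0.001319)(-0.9091)]/D = 1.5 V
Part 1:
  Read off the nodal solution: V_1 = 1.501 V
Part 2:
  I_R1 = (V_0 - V_1)/R1 = (12 - 1.501)/9100 = 0.001154 A
  Magnitude: I_R1 = 0.001154 A
Part 3:
  I_R3 = (V_2 - V_3)/R3 = (1.5 - 0)/1300 = 0.001154 A
  P_R3 = I_R3² × R3 = (0.001154)² × 1300 = 0.00173 W

Final answers:
1. V_1 = 1.501 V
2. I_R1 = 0.001154 A
3. P_R3 = 0.00173 W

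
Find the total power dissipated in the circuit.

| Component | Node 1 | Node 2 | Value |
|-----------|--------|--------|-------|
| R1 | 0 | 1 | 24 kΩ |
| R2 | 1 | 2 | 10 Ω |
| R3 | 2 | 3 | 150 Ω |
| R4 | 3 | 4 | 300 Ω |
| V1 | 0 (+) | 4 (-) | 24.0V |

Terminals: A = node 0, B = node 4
Nodal analysis, taking node 4 as the 0 V reference.
Source V1 fixes V_0 = 24 V.
KCL at each unknown node (sum of currents leaving = 0; resistances in Ω):
  Node 1: (V_1 - 24)/24000 + (V_1 - V_2)/10 = 0
  Node 2: (V_2 - V_1)/10 + (V_2 - V_3)/150 = 0
  Node 3: (V_3 - V_2)/150 + (V_3 - 0)/300 = 0
Collecting terms (coefficients in siemens):
  0.1·V_1 - 0.1·V_2 = 0.001
  0.1067·V_2 - 0.1·V_1 - 0.006667·V_3 = 0
  0.01·V_3 - 0.006667·V_2 = 0
Solving these 3 simultaneous equations (Gaussian elimination) gives:
  V_1 = 0.4513 V, V_2 = 0.4415 V, V_3 = 0.2944 V
Power in each resistor, P = (ΔV)²/R:
  P_R1 = (24 - 0.4513)²/24000 = 0.02311 W
  P_R2 = (0.4513 - 0.4415)²/10 = 0.000009627 W
  P_R3 = (0.4415 - 0.2944)²/150 = 0.0001444 W
  P_R4 = (0.2944 - 0)²/300 = 0.0002888 W
P_total = P_R1 + P_R2 + P_R3 + P_R4 = 0.02355 W

Final answer: 0.02355 W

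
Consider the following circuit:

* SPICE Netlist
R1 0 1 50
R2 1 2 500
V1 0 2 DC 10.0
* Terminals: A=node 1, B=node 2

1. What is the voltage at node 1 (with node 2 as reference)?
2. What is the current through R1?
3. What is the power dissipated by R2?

Nodal analysis, taking node 2 as the 0 V reference.
Source V1 fixes V_0 = 10 V.
KCL at each unknown node (sum of currents leaving = 0; resistances in Ω):
  Node 1: (V_1 - 10)/50 + (V_1 - 0)/500 = 0
Collecting terms: 0.022 × V_1 = 0.2  =>  V_1 = 9.091 V
Part 1:
  Read off the nodal solution: V_1 = 9.091 V
Part 2:
  I_R1 = (V_0 - V_1)/R1 = (10 - 9.091)/50 = 0.01818 A
  Magnitude: I_R1 = 0.01818 A
Part 3:
  I_R2 = (V_1 - V_2)/R2 = (9.091 - 0)/500 = 0.01818 A
  P_R2 = I_R2² × R2 = (0.01818)² × 500 = 0.1653 W

Final answers:
1. V_1 = 9.091 V
2. I_R1 = 0.01818 A
3. P_R2 = 0.1653 W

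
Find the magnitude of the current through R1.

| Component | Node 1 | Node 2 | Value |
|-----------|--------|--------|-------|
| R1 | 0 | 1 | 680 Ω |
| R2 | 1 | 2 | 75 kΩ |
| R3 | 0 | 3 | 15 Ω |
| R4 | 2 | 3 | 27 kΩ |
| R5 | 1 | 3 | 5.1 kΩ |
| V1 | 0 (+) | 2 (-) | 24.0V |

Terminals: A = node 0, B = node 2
Nodal analysis, taking node 2 as the 0 V reference.
Source V1 fixes V_0 = 24 V.
KCL at each unknown node (sum of currents leaving = 0; resistances in Ω):
  Node 1: (V_1 - 24)/680 + (V_1 - 0)/75000 + (V_1 - V_3)/5100 = 0
  Node 3: (V_3 - 24)/15 + (V_3 - 0)/27000 + (V_3 - V_1)/5100 = 0
Collecting terms (coefficients in siemens):
  0.00168·V_1 - 0.0001961·V_3 = 0.03529
  0.0669·V_3 - 0.0001961·V_1 = 1.6
Determinant D = (0.00168)(0.0669) - (-0.0001961)(-0.0001961) = 0.0001124
V_1 = [(0.03529)(0.0669) - (-0.0001961)(1.6)]/D = 23.81 V
V_3 = [(0.00168)(1.6) - (0.03529)(-0.0001961)]/D = 23.99 V
I_R1 = (V_0 - V_1)/R1 = (24 - 23.81)/680 = 0.0002825 A
|I_R1| = 0.0002825 A

Final answer: |I_R1| = 0.0002825 A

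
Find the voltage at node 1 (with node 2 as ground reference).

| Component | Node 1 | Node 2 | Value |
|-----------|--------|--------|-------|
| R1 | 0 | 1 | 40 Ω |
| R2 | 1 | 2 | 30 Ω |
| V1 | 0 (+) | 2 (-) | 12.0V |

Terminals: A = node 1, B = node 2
Nodal analysis, taking node 2 as the 0 V reference.
Source V1 fixes V_0 = 12 V.
KCL at each unknown node (sum of currents leaving = 0; resistances in Ω):
  Node 1: (V_1 - 12)/40 + (V_1 - 0)/30 = 0
Collecting terms: 0.05833 × V_1 = 0.3  =>  V_1 = 5.143 V
The requested potential is V_1 = 5.143 V.

Final answer: V_1 = 5.143 V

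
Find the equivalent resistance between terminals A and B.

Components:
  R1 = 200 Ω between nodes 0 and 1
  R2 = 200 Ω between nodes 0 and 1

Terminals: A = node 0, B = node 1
Reduce the network between node 0 (A) and node 1 (B) by series/parallel combination:
  Rp1 = R1 ‖ R2 (parallel, both between nodes 0 and 1) = 1/(1/200 + 1/200) = 100 Ω
R_eq = 100 Ω

Final answer: 100 Ω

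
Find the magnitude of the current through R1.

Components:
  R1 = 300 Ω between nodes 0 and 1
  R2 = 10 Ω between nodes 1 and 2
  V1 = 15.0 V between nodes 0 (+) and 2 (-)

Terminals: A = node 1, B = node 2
Nodal analysis, taking node 2 as the 0 V reference.
Source V1 fixes V_0 = 15 V.
KCL at each unknown node (sum of currents leaving = 0; resistances in Ω):
  Node 1: (V_1 - 15)/300 + (V_1 - 0)/10 = 0
Collecting terms: 0.1033 × V_1 = 0.05  =>  V_1 = 0.4839 V
I_R1 = (V_0 - V_1)/R1 = (15 - 0.4839)/300 = 0.04839 A
|I_R1| = 0.04839 A

Final answer: |I_R1| = 0.04839 A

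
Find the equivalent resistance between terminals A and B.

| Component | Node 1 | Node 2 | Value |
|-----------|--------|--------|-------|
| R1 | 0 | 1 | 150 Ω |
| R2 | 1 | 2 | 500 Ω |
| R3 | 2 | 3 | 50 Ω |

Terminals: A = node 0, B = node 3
Reduce the network between node 0 (A) and node 3 (B) by series/parallel combination:
  Rs1 = R1 + R2 (series, joined only at node 1) = 150 + 500 = 650 Ω
  Rs2 = R3 + Rs1 (series, joined only at node 2) = 50 + 650 = 700 Ω
R_eq = 700 Ω

Final answer: 700 Ω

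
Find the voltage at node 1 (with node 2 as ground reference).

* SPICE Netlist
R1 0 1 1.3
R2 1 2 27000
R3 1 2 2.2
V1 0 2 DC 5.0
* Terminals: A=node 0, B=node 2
Nodal analysis, taking node 2 as the 0 V reference.
Source V1 fixes V_0 = 5 V.
KCL at each unknown node (sum of currents leaving = 0; resistances in Ω):
  Node 1: (V_1 - 5)/1.3 + (V_1 - 0)/27000 + (V_1 - 0)/2.2 = 0
Collecting terms: 1.224 × V_1 = 3.846  =>  V_1 = 3.143 V
The requested potential is V_1 = 3.143 V.

Final answer: V_1 = 3.143 V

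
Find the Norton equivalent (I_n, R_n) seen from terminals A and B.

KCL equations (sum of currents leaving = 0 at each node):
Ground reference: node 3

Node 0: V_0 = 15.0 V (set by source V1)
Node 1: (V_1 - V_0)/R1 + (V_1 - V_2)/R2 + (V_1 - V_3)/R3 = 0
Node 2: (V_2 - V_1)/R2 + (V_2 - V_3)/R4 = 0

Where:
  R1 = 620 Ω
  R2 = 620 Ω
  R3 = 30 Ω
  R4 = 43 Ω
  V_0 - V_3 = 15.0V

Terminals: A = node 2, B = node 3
Find the Thévenin equivalent first; then I_n = V_th/R_th and R_n = R_th.
Step 1 — V_th is the open-circuit voltage V_A - V_B (nothing connected across the terminals).
Nodal analysis, taking node 3 as the 0 V reference.
Source V1 fixes V_0 = 15 V.
KCL at each unknown node (sum of currents leaving = 0; resistances in Ω):
  Node 1: (V_1 - 15)/620 + (V_1 - V_2)/620 + (V_1 - 0)/30 = 0
  Node 2: (V_2 - V_1)/620 + (V_2 - 0)/43 = 0
Collecting terms (coefficients in siemens):
  0.03656·V_1 - 0.001613·V_2 = 0.02419
  0.02487·V_2 - 0.001613·V_1 = 0
Determinant D = (0.03656)(0.02487) - (-0.001613)(-0.001613) = 0.0009066
V_1 = [(0.02419)(0.02487) - (-0.001613)(0)]/D = 0.6637 V
V_2 = [(0.03656)(0) - (0.02419)(-0.001613)]/D = 0.04304 V
V_th = V_2 - V_3 = 0.04304 - 0 = 0.04304 V
Step 2 — R_th: zero the source — replace V1 by a short circuit (node 3 merges into node 0) — and find the resistance seen between A (node 2) and B (node 0).
Reduce the network between node 2 (A) and node 0 (B) by series/parallel combination:
  Rp1 = R1 ‖ R3 (parallel, both between nodes 0 and 1) = 1/(1/620 + 1/30) = 28.62 Ω
  Rs1 = R2 + Rp1 (series, joined only at node 1) = 620 + 28.62 = 648.6 Ω
  Rp2 = R4 ‖ Rs1 (parallel, both between nodes 0 and 2) = 1/(1/43 + 1/648.6) = 40.33 Ω
R_th = 40.33 Ω
I_n = V_th/R_th = 0.04304/40.33 = 0.001067 A, and R_n = R_th = 40.33 Ω

Final answer: I_n = 0.001067 A, R_n = 40.33 Ω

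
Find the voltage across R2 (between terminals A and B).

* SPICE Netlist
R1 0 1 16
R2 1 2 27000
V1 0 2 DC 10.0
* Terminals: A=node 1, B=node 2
R1 and R2 are in series across V1 (node 0 → node 1 → node 2), and the output A–B is taken across R2, so this is a voltage divider.
Series current: I = V1/(R1 + R2) = 10/(16 + 27000) = 10/27020 = 0.0003702 A
V_R2 = I × R2 = V1 × R2/(R1 + R2) = 10 × 27000/27020 = 9.994 V

Final answer: 9.994 V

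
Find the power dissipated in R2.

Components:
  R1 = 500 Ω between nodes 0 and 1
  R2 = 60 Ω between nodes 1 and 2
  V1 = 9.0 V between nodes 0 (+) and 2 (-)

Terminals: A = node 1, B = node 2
Nodal analysis, taking node 2 as the 0 V reference.
Source V1 fixes V_0 = 9 V.
KCL at each unknown node (sum of currents leaving = 0; resistances in Ω):
  Node 1: (V_1 - 9)/500 + (V_1 - 0)/60 = 0
Collecting terms: 0.01867 × V_1 = 0.018  =>  V_1 = 0.9643 V
I_R2 = (V_1 - V_2)/R2 = (0.9643 - 0)/60 = 0.01607 A
P_R2 = I_R2² × R2 = (0.01607)² × 60 = 0.0155 W

Final answer: 0.0155 W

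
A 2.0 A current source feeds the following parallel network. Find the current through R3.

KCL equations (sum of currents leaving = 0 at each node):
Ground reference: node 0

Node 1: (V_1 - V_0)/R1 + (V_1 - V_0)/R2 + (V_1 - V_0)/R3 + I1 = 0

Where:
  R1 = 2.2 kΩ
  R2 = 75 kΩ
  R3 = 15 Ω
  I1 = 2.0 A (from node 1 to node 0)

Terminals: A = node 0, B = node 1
All resistors sit directly between nodes 0 and 1, so they are in parallel and share one voltage V; the full source current 2 A splits among them.
1/R_par = 1/2200 + 1/75000 + 1/15 = 0.06713 S  =>  R_par = 14.9 Ω
V = I × R_par = 2 × 14.9 = 29.79 V
I_R3 = V/R3 = 29.79/15 = 1.986 A

Final answer: 1.986 A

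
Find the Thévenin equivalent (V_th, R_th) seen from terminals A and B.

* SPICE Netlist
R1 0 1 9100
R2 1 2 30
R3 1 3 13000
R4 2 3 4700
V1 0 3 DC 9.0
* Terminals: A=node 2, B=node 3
Step 1 — V_th is the open-circuit voltage V_A - V_B (nothing connected across the terminals).
Nodal analysis, taking node 3 as the 0 V reference.
Source V1 fixes V_0 = 9 V.
KCL at each unknown node (sum of currents leaving = 0; resistances in Ω):
  Node 1: (V_1 - 9)/9100 + (V_1 - V_2)/30 + (V_1 - 0)/13000 = 0
  Node 2: (V_2 - V_1)/30 + (V_2 - 0)/4700 = 0
Collecting terms (coefficients in siemens):
  0.03352·V_1 - 0.03333·V_2 = 0.000989
  0.03355·V_2 - 0.03333·V_1 = 0
Determinant D = (0.03352)(0.03355) - (-0.03333)(-0.03333) = 0.00001336
V_1 = [(0.000989)(0.03355) - (-0.03333)(0)]/D = 2.484 V
V_2 = [(0.03352)(0) - (0.000989)(-0.03333)]/D = 2.468 V
V_th = V_2 - V_3 = 2.468 - 0 = 2.468 V
Step 2 — R_th: zero the source — replace V1 by a short circuit (node 3 merges into node 0) — and find the resistance seen between A (node 2) and B (node 0).
Reduce the network between node 2 (A) and node 0 (B) by series/parallel combination:
  Rp1 = R1 ‖ R3 (parallel, both between nodes 0 and 1) = 1/(1/9100 + 1/13000) = 5353 Ω
  Rs1 = R2 + Rp1 (series, joined only at node 1) = 30 + 5353 = 5383 Ω
  Rp2 = R4 ‖ Rs1 (parallel, both between nodes 0 and 2) = 1/(1/4700 + 1/5383) = 2509 Ω
R_th = 2.509 kΩ

Final answer: V_th = 2.468 V, R_th = 2.509 kΩ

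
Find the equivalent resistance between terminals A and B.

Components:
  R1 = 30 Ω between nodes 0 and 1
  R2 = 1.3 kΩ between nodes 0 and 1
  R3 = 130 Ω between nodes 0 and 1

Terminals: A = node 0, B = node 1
Reduce the network between node 0 (A) and node 1 (B) by series/parallel combination:
  Rp1 = R1 ‖ R2 ‖ R3 (parallel, all between nodes 0 and 1) = 1/(1/30 + 1/1300 + 1/130) = 23.93 Ω
R_eq = 23.93 Ω

Final answer: 23.93 Ω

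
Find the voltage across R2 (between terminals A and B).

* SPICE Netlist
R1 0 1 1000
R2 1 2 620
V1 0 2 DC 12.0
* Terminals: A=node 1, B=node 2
R1 and R2 are in series across V1 (node 0 → node 1 → node 2), and the output A–B is taken across R2, so this is a voltage divider.
Series current: I = V1/(R1 + R2) = 12/(1000 + 620) = 12/1620 = 0.007407 A
V_R2 = I × R2 = V1 × R2/(R1 + R2) = 12 × 620/1620 = 4.593 V

Final answer: 4.593 V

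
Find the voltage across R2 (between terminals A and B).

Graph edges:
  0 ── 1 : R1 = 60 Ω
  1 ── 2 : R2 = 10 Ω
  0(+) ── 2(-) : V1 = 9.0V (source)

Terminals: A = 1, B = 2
R1 and R2 are in series across V1 (node 0 → node 1 → node 2), and the output A–B is taken across R2, so this is a voltage divider.
Series current: I = V1/(R1 + R2) = 9/(60 + 10) = 9/70 = 0.1286 A
V_R2 = I × R2 = V1 × R2/(R1 + R2) = 9 × 10/70 = 1.286 V

Final answer: 1.286 V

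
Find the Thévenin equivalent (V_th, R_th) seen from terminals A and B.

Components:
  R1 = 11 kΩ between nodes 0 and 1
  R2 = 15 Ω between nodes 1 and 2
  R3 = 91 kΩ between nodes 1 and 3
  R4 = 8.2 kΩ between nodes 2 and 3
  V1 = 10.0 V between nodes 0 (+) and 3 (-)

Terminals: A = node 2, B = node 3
Step 1 — V_th is the open-circuit voltage V_A - V_B (nothing connected across the terminals).
Nodal analysis, taking node 3 as the 0 V reference.
Source V1 fixes V_0 = 10 V.
KCL at each unknown node (sum of currents leaving = 0; resistances in Ω):
  Node 1: (V_1 - 10)/11000 + (V_1 - V_2)/15 + (V_1 - 0)/91000 = 0
  Node 2: (V_2 - V_1)/15 + (V_2 - 0)/8200 = 0
Collecting terms (coefficients in siemens):
  0.06677·V_1 - 0.06667·V_2 = 0.0009091
  0.06679·V_2 - 0.06667·V_1 = 0
Determinant D = (0.06677)(0.06679) - (-0.06667)(-0.06667) = 0.00001494
V_1 = [(0.0009091)(0.06679) - (-0.06667)(0)]/D = 4.065 V
V_2 = [(0.06677)(0) - (0.0009091)(-0.06667)]/D = 4.058 V
V_th = V_2 - V_3 = 4.058 - 0 = 4.058 V
Step 2 — R_th: zero the source — replace V1 by a short circuit (node 3 merges into node 0) — and find the resistance seen between A (node 2) and B (node 0).
Reduce the network between node 2 (A) and node 0 (B) by series/parallel combination:
  Rp1 = R1 ‖ R3 (parallel, both between nodes 0 and 1) = 1/(1/11000 + 1/91000) = 9814 Ω
  Rs1 = R2 + Rp1 (series, joined only at node 1) = 15 + 9814 = 9829 Ω
  Rp2 = R4 ‖ Rs1 (parallel, both between nodes 0 and 2) = 1/(1/8200 + 1/9829) = 4470 Ω
R_th = 4.47 kΩ

Final answer: V_th = 4.058 V, R_th = 4.47 kΩ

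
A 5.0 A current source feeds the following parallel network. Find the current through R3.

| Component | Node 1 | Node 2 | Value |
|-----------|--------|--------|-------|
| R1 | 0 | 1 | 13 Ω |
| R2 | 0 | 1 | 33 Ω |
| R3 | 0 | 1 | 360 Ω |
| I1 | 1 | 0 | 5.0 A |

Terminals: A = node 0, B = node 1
All resistors sit directly between nodes 0 and 1, so they are in parallel and share one voltage V; the full source current 5 A splits among them.
1/R_par = 1/13 + 1/33 + 1/360 = 0.11 S  =>  R_par = 9.091 Ω
V = I × R_par = 5 × 9.091 = 45.45 V
I_R3 = V/R3 = 45.45/360 = 0.1263 A

Final answer: 0.1263 A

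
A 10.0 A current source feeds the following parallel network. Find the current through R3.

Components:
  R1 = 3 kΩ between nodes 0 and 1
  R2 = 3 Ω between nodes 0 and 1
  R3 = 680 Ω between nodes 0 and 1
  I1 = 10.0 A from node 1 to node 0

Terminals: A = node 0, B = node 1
All resistors sit directly between nodes 0 and 1, so they are in parallel and share one voltage V; the full source current 10 A splits among them.
1/R_par = 1/3000 + 1/3 + 1/680 = 0.3351 S  =>  R_par = 2.984 Ω
V = I × R_par = 10 × 2.984 = 29.84 V
I_R3 = V/R3 = 29.84/680 = 0.04388 A

Final answer: 0.04388 A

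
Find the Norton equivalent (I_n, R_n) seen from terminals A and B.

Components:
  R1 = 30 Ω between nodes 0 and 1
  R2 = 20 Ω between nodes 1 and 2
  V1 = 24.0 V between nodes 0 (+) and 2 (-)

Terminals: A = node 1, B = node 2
Find the Thévenin equivalent first; then I_n = V_th/R_th and R_n = R_th.
Step 1 — V_th is the open-circuit voltage V_A - V_B (nothing connected across the terminals).
Nodal analysis, taking node 2 as the 0 V reference.
Source V1 fixes V_0 = 24 V.
KCL at each unknown node (sum of currents leaving = 0; resistances in Ω):
  Node 1: (V_1 - 24)/30 + (V_1 - 0)/20 = 0
Collecting terms: 0.08333 × V_1 = 0.8  =>  V_1 = 9.6 V
V_th = V_1 - V_2 = 9.6 - 0 = 9.6 V
Step 2 — R_th: zero the source — replace V1 by a short circuit (node 2 merges into node 0) — and find the resistance seen between A (node 1) and B (node 0).
Reduce the network between node 1 (A) and node 0 (B) by series/parallel combination:
  Rp1 = R1 ‖ R2 (parallel, both between nodes 0 and 1) = 1/(1/30 + 1/20) = 12 Ω
R_th = 12 Ω
I_n = V_th/R_th = 9.6/12 = 0.8 A, and R_n = R_th = 12 Ω

Final answer: I_n = 0.8 A, R_n = 12 Ω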